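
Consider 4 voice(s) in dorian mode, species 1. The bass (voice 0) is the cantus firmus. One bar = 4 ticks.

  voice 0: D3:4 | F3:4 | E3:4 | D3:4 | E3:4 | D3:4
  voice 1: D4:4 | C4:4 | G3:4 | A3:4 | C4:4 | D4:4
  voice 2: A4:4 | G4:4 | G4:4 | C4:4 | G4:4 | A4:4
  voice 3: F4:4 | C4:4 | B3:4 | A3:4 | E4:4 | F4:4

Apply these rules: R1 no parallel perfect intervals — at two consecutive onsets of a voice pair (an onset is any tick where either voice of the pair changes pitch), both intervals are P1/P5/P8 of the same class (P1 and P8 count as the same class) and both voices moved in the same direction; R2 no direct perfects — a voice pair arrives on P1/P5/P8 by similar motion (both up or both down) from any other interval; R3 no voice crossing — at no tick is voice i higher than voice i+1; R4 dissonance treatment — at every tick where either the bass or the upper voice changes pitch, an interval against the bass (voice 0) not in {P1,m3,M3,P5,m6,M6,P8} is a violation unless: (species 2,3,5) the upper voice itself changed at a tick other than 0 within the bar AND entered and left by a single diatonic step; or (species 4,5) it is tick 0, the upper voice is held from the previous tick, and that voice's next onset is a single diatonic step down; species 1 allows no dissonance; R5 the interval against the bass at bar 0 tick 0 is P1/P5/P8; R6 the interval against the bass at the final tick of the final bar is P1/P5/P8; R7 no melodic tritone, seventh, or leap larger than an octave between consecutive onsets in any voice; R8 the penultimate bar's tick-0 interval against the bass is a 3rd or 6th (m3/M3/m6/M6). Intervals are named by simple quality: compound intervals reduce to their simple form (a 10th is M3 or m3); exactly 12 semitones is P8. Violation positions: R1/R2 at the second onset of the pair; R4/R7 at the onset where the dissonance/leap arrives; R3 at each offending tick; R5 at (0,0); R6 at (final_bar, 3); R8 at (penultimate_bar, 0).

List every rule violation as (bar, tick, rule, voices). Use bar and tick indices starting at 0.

(0, 0, R3, (2, 3))
(0, 0, R5, (0, 3))
(0, 1, R3, (2, 3))
(0, 2, R3, (2, 3))
(0, 3, R3, (2, 3))
(1, 0, R1, (1, 2))
(1, 0, R2, (1, 3))
(1, 0, R2, (2, 3))
(1, 0, R3, (2, 3))
(1, 0, R4, (0, 2))
(1, 1, R3, (2, 3))
(1, 2, R3, (2, 3))
(1, 3, R3, (2, 3))
(2, 0, R1, (0, 3))
(2, 0, R3, (2, 3))
(2, 1, R3, (2, 3))
(2, 2, R3, (2, 3))
(2, 3, R3, (2, 3))
(3, 0, R1, (0, 3))
(3, 0, R3, (2, 3))
(3, 0, R4, (0, 2))
(3, 1, R3, (2, 3))
(3, 2, R3, (2, 3))
(3, 3, R3, (2, 3))
(4, 0, R2, (0, 3))
(4, 0, R2, (1, 2))
(4, 0, R3, (2, 3))
(4, 0, R8, (0, 3))
(4, 1, R3, (2, 3))
(4, 2, R3, (2, 3))
(4, 3, R3, (2, 3))
(5, 0, R1, (1, 2))
(5, 0, R3, (2, 3))
(5, 1, R3, (2, 3))
(5, 2, R3, (2, 3))
(5, 3, R3, (2, 3))
(5, 3, R6, (0, 3))

bar 0: v0=D3 v1=D4 v2=A4 v3=F4 downbeat m3
bar 1: v0=F3 v1=C4 v2=G4 v3=C4 downbeat P5
bar 2: v0=E3 v1=G3 v2=G4 v3=B3 downbeat P5
bar 3: v0=D3 v1=A3 v2=C4 v3=A3 downbeat P5
bar 4: v0=E3 v1=C4 v2=G4 v3=E4 downbeat P8
bar 5: v0=D3 v1=D4 v2=A4 v3=F4 downbeat m3
  -> R3 @ bar 0 tick 0 v(2, 3): A4 above F4
  -> R5 @ bar 0 tick 0 v(0, 3): opens on m3
  -> R3 @ bar 0 tick 1 v(2, 3): A4 above F4
  -> R3 @ bar 0 tick 2 v(2, 3): A4 above F4
  -> R3 @ bar 0 tick 3 v(2, 3): A4 above F4
  -> R1 @ bar 1 tick 0 v(1, 2): D4/A4 P5 -> C4/G4 P5 similar
  -> R2 @ bar 1 tick 0 v(1, 3): D4/F4 m3 -> C4/C4 P1 similar
  -> R2 @ bar 1 tick 0 v(2, 3): A4/F4 M3 -> G4/C4 P5 similar
  -> R3 @ bar 1 tick 0 v(2, 3): G4 above C4
  -> R4 @ bar 1 tick 0 v(0, 2): F3/G4 M2 untreated
  -> R3 @ bar 1 tick 1 v(2, 3): G4 above C4
  -> R3 @ bar 1 tick 2 v(2, 3): G4 above C4
  -> R3 @ bar 1 tick 3 v(2, 3): G4 above C4
  -> R1 @ bar 2 tick 0 v(0, 3): F3/C4 P5 -> E3/B3 P5 similar
  -> R3 @ bar 2 tick 0 v(2, 3): G4 above B3
  -> R3 @ bar 2 tick 1 v(2, 3): G4 above B3
  -> R3 @ bar 2 tick 2 v(2, 3): G4 above B3
  -> R3 @ bar 2 tick 3 v(2, 3): G4 above B3
  -> R1 @ bar 3 tick 0 v(0, 3): E3/B3 P5 -> D3/A3 P5 similar
  -> R3 @ bar 3 tick 0 v(2, 3): C4 above A3
  -> R4 @ bar 3 tick 0 v(0, 2): D3/C4 m7 untreated
  -> R3 @ bar 3 tick 1 v(2, 3): C4 above A3
  -> R3 @ bar 3 tick 2 v(2, 3): C4 above A3
  -> R3 @ bar 3 tick 3 v(2, 3): C4 above A3
  -> R2 @ bar 4 tick 0 v(0, 3): D3/A3 P5 -> E3/E4 P8 similar
  -> R2 @ bar 4 tick 0 v(1, 2): A3/C4 m3 -> C4/G4 P5 similar
  -> R3 @ bar 4 tick 0 v(2, 3): G4 above E4
  -> R8 @ bar 4 tick 0 v(0, 3): penult P8 not 3rd/6th
  -> R3 @ bar 4 tick 1 v(2, 3): G4 above E4
  -> R3 @ bar 4 tick 2 v(2, 3): G4 above E4
  -> R3 @ bar 4 tick 3 v(2, 3): G4 above E4
  -> R1 @ bar 5 tick 0 v(1, 2): C4/G4 P5 -> D4/A4 P5 similar
  -> R3 @ bar 5 tick 0 v(2, 3): A4 above F4
  -> R3 @ bar 5 tick 1 v(2, 3): A4 above F4
  -> R3 @ bar 5 tick 2 v(2, 3): A4 above F4
  -> R3 @ bar 5 tick 3 v(2, 3): A4 above F4
  -> R6 @ bar 5 tick 3 v(0, 3): closes on m3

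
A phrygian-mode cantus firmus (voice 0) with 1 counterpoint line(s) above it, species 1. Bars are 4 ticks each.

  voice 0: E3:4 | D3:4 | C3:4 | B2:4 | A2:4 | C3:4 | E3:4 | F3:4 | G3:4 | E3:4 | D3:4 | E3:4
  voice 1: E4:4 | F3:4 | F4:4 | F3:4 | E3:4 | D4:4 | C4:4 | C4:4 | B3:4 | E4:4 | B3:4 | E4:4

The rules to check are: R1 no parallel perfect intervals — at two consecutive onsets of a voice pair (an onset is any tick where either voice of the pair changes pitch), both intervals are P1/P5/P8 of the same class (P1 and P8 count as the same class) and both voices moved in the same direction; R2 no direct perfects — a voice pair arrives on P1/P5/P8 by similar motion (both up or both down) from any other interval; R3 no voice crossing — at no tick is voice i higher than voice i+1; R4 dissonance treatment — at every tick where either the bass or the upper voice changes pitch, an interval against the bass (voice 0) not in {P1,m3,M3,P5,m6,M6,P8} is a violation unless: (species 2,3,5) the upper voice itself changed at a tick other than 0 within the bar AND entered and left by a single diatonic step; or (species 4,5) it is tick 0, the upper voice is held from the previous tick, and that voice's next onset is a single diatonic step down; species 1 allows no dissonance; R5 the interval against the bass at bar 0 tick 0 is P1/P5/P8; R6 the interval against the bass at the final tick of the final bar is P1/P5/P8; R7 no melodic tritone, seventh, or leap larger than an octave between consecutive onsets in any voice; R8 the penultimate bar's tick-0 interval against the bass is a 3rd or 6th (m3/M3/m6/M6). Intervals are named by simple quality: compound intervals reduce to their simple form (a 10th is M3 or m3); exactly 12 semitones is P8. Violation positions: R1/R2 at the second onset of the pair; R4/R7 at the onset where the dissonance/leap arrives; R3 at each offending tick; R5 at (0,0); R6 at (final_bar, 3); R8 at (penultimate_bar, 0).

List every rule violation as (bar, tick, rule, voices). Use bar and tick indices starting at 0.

(1, 0, R7, (1,))
(2, 0, R4, (0, 1))
(3, 0, R4, (0, 1))
(4, 0, R2, (0, 1))
(5, 0, R4, (0, 1))
(5, 0, R7, (1,))
(11, 0, R2, (0, 1))

bar 0: v0=E3 v1=E4 downbeat P8
bar 1: v0=D3 v1=F3 downbeat m3
bar 2: v0=C3 v1=F4 downbeat P4
bar 3: v0=B2 v1=F3 downbeat TT
bar 4: v0=A2 v1=E3 downbeat P5
bar 5: v0=C3 v1=D4 downbeat M2
bar 6: v0=E3 v1=C4 downbeat m6
bar 7: v0=F3 v1=C4 downbeat P5
bar 8: v0=G3 v1=B3 downbeat M3
bar 9: v0=E3 v1=E4 downbeat P8
bar 10: v0=D3 v1=B3 downbeat M6
bar 11: v0=E3 v1=E4 downbeat P8
  -> R7 @ bar 1 tick 0 v(1,): E4->F3 leap 11st
  -> R4 @ bar 2 tick 0 v(0, 1): C3/F4 P4 untreated
  -> R4 @ bar 3 tick 0 v(0, 1): B2/F3 TT untreated
  -> R2 @ bar 4 tick 0 v(0, 1): B2/F3 TT -> A2/E3 P5 similar
  -> R4 @ bar 5 tick 0 v(0, 1): C3/D4 M2 untreated
  -> R7 @ bar 5 tick 0 v(1,): E3->D4 leap 10st
  -> R2 @ bar 11 tick 0 v(0, 1): D3/B3 M6 -> E3/E4 P8 similar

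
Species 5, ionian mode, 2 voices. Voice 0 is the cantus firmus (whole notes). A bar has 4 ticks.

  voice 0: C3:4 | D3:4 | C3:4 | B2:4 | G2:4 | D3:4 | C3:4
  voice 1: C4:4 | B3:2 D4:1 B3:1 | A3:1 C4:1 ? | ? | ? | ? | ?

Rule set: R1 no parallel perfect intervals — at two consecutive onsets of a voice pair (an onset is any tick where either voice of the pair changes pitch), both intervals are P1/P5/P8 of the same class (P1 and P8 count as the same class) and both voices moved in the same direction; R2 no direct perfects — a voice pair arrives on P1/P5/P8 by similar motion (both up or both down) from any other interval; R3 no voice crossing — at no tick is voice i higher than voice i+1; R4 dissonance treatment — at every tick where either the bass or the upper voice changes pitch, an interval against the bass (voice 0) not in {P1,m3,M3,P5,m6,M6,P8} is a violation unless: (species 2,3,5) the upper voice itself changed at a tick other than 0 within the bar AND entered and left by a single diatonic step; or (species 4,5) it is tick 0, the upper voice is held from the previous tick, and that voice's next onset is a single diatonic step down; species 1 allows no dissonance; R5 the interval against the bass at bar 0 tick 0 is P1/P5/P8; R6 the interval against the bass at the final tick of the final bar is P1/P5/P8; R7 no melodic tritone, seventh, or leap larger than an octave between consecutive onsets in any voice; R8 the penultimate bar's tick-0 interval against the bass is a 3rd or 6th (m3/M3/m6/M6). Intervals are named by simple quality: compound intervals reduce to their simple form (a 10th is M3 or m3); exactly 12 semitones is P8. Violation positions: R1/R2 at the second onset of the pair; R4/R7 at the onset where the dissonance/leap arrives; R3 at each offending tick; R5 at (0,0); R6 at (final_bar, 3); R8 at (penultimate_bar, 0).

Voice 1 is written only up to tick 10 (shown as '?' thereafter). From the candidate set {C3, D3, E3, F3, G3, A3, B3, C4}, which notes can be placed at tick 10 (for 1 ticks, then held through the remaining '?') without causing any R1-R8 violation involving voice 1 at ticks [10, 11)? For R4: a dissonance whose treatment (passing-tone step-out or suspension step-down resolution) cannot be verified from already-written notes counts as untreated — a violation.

{A3, C3, C4, E3, G3}

C3: legal
D3: violates R4,R7
E3: legal
F3: violates R4
G3: legal
A3: legal
B3: violates R4
C4: legal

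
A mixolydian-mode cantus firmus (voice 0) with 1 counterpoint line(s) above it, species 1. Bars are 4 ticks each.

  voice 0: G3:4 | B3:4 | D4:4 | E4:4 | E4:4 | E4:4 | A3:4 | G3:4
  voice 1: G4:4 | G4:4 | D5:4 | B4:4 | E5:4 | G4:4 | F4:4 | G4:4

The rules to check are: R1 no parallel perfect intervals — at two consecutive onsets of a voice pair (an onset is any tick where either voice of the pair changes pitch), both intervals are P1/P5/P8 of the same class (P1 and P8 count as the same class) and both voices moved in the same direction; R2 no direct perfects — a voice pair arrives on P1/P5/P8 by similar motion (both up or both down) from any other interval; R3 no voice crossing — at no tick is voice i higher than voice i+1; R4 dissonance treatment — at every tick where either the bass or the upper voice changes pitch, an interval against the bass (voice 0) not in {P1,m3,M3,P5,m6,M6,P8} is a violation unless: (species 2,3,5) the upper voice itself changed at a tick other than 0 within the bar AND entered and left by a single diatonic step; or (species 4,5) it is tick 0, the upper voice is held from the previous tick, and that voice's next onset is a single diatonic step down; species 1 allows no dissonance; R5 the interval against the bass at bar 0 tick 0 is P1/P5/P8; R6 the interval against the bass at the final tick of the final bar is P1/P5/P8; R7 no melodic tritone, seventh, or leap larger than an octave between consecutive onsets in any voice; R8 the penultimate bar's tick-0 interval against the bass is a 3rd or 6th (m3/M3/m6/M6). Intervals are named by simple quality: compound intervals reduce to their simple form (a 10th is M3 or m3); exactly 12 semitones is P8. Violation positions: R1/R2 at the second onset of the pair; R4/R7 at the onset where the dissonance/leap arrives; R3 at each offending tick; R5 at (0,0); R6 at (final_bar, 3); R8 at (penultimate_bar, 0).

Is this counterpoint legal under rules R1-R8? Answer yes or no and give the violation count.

bar 0: v0=G3 v1=G4 (P8)
bar 1: v0=B3 v1=G4 (m6)
bar 2: v0=D4 v1=D5 (P8)
bar 3: v0=E4 v1=B4 (P5)
bar 4: v0=E4 v1=E5 (P8)
bar 5: v0=E4 v1=G4 (m3)
bar 6: v0=A3 v1=F4 (m6)
bar 7: v0=G3 v1=G4 (P8)
  R2 @ bar2.0: B3/G4 m6 -> D4/D5 P8 similar

No (1 violations)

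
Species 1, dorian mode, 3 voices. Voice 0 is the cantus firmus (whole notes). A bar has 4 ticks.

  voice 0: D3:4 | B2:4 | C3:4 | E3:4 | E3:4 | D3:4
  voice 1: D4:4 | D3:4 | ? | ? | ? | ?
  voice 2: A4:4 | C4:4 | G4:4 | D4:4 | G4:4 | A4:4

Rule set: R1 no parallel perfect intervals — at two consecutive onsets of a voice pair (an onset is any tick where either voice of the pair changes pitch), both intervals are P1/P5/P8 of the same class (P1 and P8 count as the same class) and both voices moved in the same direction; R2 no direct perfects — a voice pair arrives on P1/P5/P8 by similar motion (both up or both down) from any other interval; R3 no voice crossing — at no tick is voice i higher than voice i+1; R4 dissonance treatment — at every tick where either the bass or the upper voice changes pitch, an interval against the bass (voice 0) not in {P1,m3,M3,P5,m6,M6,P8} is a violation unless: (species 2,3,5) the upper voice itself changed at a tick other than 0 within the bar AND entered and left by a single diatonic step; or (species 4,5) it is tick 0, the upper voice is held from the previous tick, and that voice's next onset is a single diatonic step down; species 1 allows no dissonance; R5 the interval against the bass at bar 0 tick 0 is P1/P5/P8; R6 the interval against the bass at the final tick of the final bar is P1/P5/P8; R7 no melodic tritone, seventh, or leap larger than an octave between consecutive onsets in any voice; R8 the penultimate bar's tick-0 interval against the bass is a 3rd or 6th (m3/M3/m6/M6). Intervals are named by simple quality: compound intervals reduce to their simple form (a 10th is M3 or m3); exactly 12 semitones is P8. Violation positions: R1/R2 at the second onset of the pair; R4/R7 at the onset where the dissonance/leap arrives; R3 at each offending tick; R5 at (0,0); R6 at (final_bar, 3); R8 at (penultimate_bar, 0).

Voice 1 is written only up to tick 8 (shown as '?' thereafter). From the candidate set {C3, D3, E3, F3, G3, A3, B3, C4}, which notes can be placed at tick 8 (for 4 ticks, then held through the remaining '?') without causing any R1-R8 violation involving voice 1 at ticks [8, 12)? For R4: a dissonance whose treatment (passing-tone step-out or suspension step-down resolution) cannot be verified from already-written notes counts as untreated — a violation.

C3: legal
D3: violates R4
E3: legal
F3: violates R4
G3: violates R2
A3: legal
B3: violates R4
C4: violates R2,R7

{A3, C3, E3}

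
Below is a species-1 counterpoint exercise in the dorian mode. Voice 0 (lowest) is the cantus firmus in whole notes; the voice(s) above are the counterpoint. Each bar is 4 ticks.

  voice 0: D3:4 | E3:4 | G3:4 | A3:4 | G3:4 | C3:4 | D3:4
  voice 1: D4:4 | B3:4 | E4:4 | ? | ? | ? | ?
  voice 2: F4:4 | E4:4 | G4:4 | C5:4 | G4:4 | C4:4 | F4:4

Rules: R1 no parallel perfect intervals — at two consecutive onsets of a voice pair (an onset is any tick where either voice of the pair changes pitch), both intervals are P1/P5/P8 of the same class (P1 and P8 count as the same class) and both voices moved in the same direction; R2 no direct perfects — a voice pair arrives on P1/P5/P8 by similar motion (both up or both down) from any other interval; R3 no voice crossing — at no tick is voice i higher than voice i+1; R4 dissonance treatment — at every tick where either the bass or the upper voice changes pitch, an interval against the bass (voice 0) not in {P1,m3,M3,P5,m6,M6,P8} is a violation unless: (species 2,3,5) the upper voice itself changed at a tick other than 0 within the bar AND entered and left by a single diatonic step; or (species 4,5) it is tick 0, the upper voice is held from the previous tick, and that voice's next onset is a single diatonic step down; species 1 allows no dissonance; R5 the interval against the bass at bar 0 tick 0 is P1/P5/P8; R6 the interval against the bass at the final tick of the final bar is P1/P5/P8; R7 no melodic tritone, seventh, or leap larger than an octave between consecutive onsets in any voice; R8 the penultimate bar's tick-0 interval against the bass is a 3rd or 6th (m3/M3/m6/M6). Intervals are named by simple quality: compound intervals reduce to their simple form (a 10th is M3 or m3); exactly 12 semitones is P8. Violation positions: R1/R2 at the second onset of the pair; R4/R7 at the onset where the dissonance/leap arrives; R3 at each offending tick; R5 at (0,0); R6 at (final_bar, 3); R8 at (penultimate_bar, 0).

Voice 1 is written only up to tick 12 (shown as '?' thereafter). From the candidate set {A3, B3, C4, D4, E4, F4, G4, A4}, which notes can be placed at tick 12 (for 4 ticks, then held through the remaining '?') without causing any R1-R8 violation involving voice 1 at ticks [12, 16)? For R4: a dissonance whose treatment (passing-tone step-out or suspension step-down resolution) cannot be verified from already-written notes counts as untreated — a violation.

{A3, C4, E4}

A3: legal
B3: violates R4
C4: legal
D4: violates R4
E4: legal
F4: violates R2
G4: violates R4
A4: violates R2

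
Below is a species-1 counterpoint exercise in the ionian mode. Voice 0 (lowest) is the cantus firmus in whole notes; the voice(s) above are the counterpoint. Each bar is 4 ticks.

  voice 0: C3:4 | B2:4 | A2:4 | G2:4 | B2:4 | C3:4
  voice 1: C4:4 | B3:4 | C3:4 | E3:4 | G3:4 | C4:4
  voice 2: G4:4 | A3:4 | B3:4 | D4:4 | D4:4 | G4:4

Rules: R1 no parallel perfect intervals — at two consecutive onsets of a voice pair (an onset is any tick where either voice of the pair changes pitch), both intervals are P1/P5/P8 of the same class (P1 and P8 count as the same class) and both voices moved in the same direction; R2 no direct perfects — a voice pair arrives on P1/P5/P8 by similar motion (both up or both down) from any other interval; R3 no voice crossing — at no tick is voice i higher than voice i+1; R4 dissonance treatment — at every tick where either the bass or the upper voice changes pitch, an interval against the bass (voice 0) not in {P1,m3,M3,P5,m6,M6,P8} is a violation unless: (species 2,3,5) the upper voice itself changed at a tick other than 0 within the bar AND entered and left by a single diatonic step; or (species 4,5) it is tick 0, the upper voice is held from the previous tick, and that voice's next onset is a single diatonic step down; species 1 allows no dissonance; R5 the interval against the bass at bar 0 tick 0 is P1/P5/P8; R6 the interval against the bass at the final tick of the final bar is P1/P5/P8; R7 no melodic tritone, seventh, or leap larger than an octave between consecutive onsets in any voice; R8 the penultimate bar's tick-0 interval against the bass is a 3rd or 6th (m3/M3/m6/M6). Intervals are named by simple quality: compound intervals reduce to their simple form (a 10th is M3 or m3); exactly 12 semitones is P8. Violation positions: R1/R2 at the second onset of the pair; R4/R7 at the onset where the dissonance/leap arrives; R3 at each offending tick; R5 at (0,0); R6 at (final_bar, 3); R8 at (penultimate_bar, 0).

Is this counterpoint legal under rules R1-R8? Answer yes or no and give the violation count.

No (12 violations)

bar 0: v0=C3 v1=C4 v2=G4 (P5)
bar 1: v0=B2 v1=B3 v2=A3 (m7)
bar 2: v0=A2 v1=C3 v2=B3 (M2)
bar 3: v0=G2 v1=E3 v2=D4 (P5)
bar 4: v0=B2 v1=G3 v2=D4 (m3)
bar 5: v0=C3 v1=C4 v2=G4 (P5)
  R1 @ bar1.0: C3/C4 P8 -> B2/B3 P8 similar
  R3 @ bar1.0: B3 above A3
  R4 @ bar1.0: B2/A3 m7 untreated
  R7 @ bar1.0: G4->A3 leap 10st
  R3 @ bar1.1: B3 above A3
  R3 @ bar1.2: B3 above A3
  R3 @ bar1.3: B3 above A3
  R4 @ bar2.0: A2/B3 M2 untreated
  R7 @ bar2.0: B3->C3 leap 11st
  R1 @ bar5.0: G3/D4 P5 -> C4/G4 P5 similar
  R2 @ bar5.0: B2/G3 m6 -> C3/C4 P8 similar
  R2 @ bar5.0: B2/D4 m3 -> C3/G4 P5 similar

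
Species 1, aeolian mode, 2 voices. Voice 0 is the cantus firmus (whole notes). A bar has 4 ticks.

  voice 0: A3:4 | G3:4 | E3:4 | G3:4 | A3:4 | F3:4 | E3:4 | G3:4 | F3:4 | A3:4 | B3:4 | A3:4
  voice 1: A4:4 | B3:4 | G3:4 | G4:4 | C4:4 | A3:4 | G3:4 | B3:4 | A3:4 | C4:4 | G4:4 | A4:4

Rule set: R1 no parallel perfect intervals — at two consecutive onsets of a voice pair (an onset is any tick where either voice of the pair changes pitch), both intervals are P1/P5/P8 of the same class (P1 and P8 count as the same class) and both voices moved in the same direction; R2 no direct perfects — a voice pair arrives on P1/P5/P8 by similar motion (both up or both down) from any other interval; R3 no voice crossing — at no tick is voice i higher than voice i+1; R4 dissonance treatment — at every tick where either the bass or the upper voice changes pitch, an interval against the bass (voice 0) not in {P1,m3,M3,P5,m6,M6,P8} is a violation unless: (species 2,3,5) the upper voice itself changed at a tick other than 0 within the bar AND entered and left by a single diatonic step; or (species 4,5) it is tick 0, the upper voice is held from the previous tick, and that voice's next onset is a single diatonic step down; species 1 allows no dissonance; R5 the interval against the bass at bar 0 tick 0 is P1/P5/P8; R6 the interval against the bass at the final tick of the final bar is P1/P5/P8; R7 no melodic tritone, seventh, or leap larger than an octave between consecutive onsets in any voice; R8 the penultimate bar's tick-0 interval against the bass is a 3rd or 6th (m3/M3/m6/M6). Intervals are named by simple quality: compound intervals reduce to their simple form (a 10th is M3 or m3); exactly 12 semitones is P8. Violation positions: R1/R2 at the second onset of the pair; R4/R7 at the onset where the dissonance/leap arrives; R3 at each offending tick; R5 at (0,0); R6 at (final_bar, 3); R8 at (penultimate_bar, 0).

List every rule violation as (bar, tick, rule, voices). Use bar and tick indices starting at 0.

bar 0: v0=A3 v1=A4 downbeat P8
bar 1: v0=G3 v1=B3 downbeat M3
bar 2: v0=E3 v1=G3 downbeat m3
bar 3: v0=G3 v1=G4 downbeat P8
bar 4: v0=A3 v1=C4 downbeat m3
bar 5: v0=F3 v1=A3 downbeat M3
bar 6: v0=E3 v1=G3 downbeat m3
bar 7: v0=G3 v1=B3 downbeat M3
bar 8: v0=F3 v1=A3 downbeat M3
bar 9: v0=A3 v1=C4 downbeat m3
bar 10: v0=B3 v1=G4 downbeat m6
bar 11: v0=A3 v1=A4 downbeat P8
  -> R7 @ bar 1 tick 0 v(1,): A4->B3 leap 10st
  -> R2 @ bar 3 tick 0 v(0, 1): E3/G3 m3 -> G3/G4 P8 similar

(1, 0, R7, (1,))
(3, 0, R2, (0, 1))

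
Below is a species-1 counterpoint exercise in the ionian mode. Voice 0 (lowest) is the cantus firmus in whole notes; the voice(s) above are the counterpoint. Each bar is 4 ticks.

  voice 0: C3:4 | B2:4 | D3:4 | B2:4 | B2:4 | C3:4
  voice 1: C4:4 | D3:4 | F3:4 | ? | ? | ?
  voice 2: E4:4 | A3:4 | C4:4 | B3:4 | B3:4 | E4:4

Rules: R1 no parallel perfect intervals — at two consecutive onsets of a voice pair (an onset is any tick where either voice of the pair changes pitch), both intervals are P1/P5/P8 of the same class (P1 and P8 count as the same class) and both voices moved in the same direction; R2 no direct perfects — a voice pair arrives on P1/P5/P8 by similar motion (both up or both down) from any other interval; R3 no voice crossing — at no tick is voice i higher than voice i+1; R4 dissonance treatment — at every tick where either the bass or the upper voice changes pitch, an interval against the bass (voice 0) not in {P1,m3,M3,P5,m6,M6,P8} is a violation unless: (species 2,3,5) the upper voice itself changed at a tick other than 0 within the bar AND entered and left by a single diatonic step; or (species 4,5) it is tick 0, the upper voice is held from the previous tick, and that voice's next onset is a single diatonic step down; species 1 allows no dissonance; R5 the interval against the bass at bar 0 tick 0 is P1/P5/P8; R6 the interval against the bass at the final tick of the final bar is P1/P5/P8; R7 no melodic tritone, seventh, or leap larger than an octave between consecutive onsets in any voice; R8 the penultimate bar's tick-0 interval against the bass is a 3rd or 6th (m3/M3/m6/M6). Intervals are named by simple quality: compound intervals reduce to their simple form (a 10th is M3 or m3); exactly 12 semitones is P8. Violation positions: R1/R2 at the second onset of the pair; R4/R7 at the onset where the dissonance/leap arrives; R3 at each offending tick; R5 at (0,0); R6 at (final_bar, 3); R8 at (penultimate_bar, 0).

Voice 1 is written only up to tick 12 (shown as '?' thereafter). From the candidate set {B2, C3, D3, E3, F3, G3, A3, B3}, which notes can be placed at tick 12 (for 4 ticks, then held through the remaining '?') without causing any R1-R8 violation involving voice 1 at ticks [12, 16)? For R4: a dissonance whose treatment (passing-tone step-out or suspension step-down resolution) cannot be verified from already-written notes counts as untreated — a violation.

{D3, G3}

B2: violates R2,R7
C3: violates R4
D3: legal
E3: violates R1,R4
F3: violates R4
G3: legal
A3: violates R4
B3: violates R7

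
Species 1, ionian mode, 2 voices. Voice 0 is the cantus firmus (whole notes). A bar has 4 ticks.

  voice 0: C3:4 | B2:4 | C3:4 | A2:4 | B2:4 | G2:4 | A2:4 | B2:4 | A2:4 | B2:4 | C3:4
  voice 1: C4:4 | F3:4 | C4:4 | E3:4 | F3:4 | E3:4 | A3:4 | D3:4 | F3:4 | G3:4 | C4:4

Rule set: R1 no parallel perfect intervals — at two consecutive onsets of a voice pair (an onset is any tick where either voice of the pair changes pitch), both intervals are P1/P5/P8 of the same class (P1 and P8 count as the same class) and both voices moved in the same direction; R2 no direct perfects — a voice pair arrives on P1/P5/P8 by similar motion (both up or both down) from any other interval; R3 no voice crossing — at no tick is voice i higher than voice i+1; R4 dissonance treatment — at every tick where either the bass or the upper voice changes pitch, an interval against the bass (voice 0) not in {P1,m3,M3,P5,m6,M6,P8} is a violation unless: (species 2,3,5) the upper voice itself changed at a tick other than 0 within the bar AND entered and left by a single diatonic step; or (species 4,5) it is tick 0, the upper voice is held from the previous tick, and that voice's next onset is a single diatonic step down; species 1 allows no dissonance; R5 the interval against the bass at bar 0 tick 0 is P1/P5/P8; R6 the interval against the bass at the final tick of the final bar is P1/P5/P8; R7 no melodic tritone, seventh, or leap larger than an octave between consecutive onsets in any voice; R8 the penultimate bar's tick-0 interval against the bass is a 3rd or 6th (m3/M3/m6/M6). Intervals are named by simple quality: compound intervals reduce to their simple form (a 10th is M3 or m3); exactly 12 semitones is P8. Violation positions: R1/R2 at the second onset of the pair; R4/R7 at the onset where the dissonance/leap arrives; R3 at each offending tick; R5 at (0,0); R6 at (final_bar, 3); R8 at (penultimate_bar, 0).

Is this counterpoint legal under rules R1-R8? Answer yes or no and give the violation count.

bar 0: v0=C3 v1=C4 (P8)
bar 1: v0=B2 v1=F3 (TT)
bar 2: v0=C3 v1=C4 (P8)
bar 3: v0=A2 v1=E3 (P5)
bar 4: v0=B2 v1=F3 (TT)
bar 5: v0=G2 v1=E3 (M6)
bar 6: v0=A2 v1=A3 (P8)
bar 7: v0=B2 v1=D3 (m3)
bar 8: v0=A2 v1=F3 (m6)
bar 9: v0=B2 v1=G3 (m6)
bar 10: v0=C3 v1=C4 (P8)
  R4 @ bar1.0: B2/F3 TT untreated
  R2 @ bar2.0: B2/F3 TT -> C3/C4 P8 similar
  R2 @ bar3.0: C3/C4 P8 -> A2/E3 P5 similar
  R4 @ bar4.0: B2/F3 TT untreated
  R2 @ bar6.0: G2/E3 M6 -> A2/A3 P8 similar
  R2 @ bar10.0: B2/G3 m6 -> C3/C4 P8 similar

No (6 violations)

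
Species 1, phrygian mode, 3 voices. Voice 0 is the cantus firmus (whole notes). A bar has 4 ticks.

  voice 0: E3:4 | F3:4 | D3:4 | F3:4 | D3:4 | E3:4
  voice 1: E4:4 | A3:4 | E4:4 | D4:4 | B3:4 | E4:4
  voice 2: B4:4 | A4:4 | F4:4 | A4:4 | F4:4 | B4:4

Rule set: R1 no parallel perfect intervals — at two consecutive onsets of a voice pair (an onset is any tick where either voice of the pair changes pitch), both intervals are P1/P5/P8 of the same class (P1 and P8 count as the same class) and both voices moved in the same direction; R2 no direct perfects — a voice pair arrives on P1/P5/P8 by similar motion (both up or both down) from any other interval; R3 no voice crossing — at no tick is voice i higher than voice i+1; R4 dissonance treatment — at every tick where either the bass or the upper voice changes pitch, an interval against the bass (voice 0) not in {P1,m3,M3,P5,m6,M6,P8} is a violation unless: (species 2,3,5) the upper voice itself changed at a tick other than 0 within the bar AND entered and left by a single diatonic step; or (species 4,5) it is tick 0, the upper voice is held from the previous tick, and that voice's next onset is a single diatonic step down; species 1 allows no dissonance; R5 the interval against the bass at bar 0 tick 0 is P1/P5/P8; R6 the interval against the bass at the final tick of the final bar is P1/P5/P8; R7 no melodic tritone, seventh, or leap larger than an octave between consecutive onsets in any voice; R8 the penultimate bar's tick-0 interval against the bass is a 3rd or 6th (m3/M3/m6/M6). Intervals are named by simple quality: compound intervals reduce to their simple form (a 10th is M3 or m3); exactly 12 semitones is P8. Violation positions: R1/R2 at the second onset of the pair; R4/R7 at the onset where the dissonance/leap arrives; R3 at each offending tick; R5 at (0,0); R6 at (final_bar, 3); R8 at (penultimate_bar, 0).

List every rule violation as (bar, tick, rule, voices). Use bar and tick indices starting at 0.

bar 0: v0=E3 v1=E4 v2=B4 downbeat P5
bar 1: v0=F3 v1=A3 v2=A4 downbeat M3
bar 2: v0=D3 v1=E4 v2=F4 downbeat m3
bar 3: v0=F3 v1=D4 v2=A4 downbeat M3
bar 4: v0=D3 v1=B3 v2=F4 downbeat m3
bar 5: v0=E3 v1=E4 v2=B4 downbeat P5
  -> R2 @ bar 1 tick 0 v(1, 2): E4/B4 P5 -> A3/A4 P8 similar
  -> R4 @ bar 2 tick 0 v(0, 1): D3/E4 M2 untreated
  -> R2 @ bar 5 tick 0 v(0, 1): D3/B3 M6 -> E3/E4 P8 similar
  -> R2 @ bar 5 tick 0 v(0, 2): D3/F4 m3 -> E3/B4 P5 similar
  -> R2 @ bar 5 tick 0 v(1, 2): B3/F4 TT -> E4/B4 P5 similar
  -> R7 @ bar 5 tick 0 v(2,): F4->B4 leap 6st

(1, 0, R2, (1, 2))
(2, 0, R4, (0, 1))
(5, 0, R2, (0, 1))
(5, 0, R2, (0, 2))
(5, 0, R2, (1, 2))
(5, 0, R7, (2,))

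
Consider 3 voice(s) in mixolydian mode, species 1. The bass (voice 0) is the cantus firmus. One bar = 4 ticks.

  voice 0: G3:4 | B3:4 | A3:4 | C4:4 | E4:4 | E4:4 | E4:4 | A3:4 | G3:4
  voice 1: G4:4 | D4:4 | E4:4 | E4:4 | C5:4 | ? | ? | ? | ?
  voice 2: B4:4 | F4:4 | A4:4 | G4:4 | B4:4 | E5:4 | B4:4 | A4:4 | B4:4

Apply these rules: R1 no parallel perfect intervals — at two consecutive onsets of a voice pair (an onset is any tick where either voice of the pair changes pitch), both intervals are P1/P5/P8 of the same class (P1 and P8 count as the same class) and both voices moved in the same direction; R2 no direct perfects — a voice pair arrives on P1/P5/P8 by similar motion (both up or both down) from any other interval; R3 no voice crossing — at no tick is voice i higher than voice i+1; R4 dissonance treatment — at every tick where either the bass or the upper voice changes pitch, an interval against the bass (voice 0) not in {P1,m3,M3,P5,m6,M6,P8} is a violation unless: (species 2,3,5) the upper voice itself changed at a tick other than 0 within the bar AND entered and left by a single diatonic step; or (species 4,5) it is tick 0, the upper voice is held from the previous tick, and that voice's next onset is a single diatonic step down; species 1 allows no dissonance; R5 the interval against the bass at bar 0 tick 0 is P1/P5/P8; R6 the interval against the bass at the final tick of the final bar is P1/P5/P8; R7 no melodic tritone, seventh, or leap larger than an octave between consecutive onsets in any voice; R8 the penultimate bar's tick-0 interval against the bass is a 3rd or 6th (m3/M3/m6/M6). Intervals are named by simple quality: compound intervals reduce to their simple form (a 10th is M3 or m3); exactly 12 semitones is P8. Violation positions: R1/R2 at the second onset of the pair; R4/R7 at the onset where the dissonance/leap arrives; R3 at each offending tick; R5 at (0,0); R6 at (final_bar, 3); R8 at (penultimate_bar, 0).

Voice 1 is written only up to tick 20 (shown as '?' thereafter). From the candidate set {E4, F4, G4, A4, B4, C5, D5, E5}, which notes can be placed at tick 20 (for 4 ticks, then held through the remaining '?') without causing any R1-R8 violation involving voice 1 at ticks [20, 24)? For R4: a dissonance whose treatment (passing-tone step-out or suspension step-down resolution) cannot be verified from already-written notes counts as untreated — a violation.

E4: legal
F4: violates R4
G4: legal
A4: violates R4
B4: legal
C5: legal
D5: violates R4
E5: violates R2

{B4, C5, E4, G4}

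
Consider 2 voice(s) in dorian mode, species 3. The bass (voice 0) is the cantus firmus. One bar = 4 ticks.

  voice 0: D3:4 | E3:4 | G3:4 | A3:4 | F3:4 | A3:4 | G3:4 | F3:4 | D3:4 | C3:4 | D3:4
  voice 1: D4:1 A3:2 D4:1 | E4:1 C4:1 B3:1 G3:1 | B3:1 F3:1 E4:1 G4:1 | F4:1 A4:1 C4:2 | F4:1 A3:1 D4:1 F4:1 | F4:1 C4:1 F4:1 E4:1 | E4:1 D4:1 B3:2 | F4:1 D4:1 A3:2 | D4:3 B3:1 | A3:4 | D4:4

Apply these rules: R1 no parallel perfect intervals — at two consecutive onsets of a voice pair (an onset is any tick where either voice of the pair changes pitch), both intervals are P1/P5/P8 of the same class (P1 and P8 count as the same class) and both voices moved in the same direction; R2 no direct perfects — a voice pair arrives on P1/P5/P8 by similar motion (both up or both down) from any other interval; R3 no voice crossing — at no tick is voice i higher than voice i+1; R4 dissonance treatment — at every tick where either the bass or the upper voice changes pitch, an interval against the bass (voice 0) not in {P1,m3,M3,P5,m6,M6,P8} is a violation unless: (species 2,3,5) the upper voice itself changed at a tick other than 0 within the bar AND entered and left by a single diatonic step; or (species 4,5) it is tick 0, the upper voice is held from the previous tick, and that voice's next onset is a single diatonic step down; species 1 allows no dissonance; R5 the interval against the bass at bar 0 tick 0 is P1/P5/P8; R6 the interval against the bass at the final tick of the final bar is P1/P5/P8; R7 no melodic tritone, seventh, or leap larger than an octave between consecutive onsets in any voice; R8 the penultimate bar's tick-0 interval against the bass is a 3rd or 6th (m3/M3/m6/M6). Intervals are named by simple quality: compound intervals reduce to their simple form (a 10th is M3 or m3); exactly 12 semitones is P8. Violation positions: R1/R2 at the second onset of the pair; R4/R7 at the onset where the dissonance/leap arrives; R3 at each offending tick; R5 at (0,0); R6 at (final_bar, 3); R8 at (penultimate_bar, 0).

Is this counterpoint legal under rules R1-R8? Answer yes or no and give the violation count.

No (7 violations)

bar 0: v0=D3 v1=D4 (P8)
bar 1: v0=E3 v1=E4 (P8)
bar 2: v0=G3 v1=B3 (M3)
bar 3: v0=A3 v1=F4 (m6)
bar 4: v0=F3 v1=F4 (P8)
bar 5: v0=A3 v1=F4 (m6)
bar 6: v0=G3 v1=E4 (M6)
bar 7: v0=F3 v1=F4 (P8)
bar 8: v0=D3 v1=D4 (P8)
bar 9: v0=C3 v1=A3 (M6)
bar 10: v0=D3 v1=D4 (P8)
  R1 @ bar1.0: D3/D4 P8 -> E3/E4 P8 similar
  R3 @ bar2.1: G3 above F3
  R4 @ bar2.1: G3/F3 M2 untreated
  R7 @ bar2.1: B3->F3 leap 6st
  R7 @ bar2.2: F3->E4 leap 11st
  R7 @ bar7.0: B3->F4 leap 6st
  R2 @ bar10.0: C3/A3 M6 -> D3/D4 P8 similar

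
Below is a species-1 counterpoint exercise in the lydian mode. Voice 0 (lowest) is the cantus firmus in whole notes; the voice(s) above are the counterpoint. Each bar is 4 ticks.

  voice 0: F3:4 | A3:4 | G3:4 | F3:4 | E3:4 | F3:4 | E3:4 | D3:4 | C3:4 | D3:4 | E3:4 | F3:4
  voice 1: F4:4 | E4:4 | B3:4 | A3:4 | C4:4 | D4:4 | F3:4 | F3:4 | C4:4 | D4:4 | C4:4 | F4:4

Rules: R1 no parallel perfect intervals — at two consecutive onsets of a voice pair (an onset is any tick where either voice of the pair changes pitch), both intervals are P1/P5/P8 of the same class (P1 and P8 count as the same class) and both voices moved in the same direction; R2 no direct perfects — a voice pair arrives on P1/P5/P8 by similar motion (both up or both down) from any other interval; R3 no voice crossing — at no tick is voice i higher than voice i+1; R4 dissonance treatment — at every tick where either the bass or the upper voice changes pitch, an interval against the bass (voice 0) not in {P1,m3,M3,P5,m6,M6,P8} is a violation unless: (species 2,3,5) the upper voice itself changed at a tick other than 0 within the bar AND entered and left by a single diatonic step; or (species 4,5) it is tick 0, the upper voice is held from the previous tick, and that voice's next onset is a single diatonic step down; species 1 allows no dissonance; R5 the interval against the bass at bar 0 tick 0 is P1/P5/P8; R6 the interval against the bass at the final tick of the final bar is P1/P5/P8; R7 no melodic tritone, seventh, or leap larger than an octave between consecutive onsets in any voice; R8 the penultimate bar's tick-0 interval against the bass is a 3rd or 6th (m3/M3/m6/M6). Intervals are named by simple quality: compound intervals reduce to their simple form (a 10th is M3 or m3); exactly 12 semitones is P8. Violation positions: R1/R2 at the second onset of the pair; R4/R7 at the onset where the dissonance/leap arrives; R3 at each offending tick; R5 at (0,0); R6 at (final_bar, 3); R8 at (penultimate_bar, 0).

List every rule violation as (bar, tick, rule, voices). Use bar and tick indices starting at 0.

(6, 0, R4, (0, 1))
(9, 0, R1, (0, 1))
(11, 0, R2, (0, 1))

bar 0: v0=F3 v1=F4 downbeat P8
bar 1: v0=A3 v1=E4 downbeat P5
bar 2: v0=G3 v1=B3 downbeat M3
bar 3: v0=F3 v1=A3 downbeat M3
bar 4: v0=E3 v1=C4 downbeat m6
bar 5: v0=F3 v1=D4 downbeat M6
bar 6: v0=E3 v1=F3 downbeat m2
bar 7: v0=D3 v1=F3 downbeat m3
bar 8: v0=C3 v1=C4 downbeat P8
bar 9: v0=D3 v1=D4 downbeat P8
bar 10: v0=E3 v1=C4 downbeat m6
bar 11: v0=F3 v1=F4 downbeat P8
  -> R4 @ bar 6 tick 0 v(0, 1): E3/F3 m2 untreated
  -> R1 @ bar 9 tick 0 v(0, 1): C3/C4 P8 -> D3/D4 P8 similar
  -> R2 @ bar 11 tick 0 v(0, 1): E3/C4 m6 -> F3/F4 P8 similar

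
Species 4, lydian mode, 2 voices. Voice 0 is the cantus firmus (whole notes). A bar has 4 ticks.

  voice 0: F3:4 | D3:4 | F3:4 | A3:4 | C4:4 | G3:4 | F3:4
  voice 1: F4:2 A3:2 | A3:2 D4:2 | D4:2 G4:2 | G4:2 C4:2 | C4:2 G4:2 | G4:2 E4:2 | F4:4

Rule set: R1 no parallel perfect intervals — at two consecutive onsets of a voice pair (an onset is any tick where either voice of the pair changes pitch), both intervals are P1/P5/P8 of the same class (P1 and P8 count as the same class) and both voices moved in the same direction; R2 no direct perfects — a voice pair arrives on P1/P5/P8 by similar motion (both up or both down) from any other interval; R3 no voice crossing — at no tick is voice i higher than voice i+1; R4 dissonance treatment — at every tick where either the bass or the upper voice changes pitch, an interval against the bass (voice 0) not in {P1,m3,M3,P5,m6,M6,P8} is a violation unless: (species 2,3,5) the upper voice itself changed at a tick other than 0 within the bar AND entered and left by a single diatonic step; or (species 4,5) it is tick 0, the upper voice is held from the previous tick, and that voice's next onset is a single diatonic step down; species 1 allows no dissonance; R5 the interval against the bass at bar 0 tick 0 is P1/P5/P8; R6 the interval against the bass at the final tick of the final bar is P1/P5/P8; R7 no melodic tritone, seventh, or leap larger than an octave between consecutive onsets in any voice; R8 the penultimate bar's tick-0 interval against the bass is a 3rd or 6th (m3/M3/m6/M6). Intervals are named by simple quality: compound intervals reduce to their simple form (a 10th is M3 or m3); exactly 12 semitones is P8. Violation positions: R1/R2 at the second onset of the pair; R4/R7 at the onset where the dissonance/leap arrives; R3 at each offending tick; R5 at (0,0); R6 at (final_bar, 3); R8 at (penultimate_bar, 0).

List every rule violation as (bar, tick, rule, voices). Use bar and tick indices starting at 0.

bar 0: v0=F3 v1=F4 downbeat P8
bar 1: v0=D3 v1=A3 downbeat P5
bar 2: v0=F3 v1=D4 downbeat M6
bar 3: v0=A3 v1=G4 downbeat m7
bar 4: v0=C4 v1=C4 downbeat P1
bar 5: v0=G3 v1=G4 downbeat P8
bar 6: v0=F3 v1=F4 downbeat P8
  -> R4 @ bar 2 tick 2 v(0, 1): F3/G4 M2 untreated
  -> R4 @ bar 3 tick 0 v(0, 1): A3/G4 m7 untreated
  -> R8 @ bar 5 tick 0 v(0, 1): penult P8 not 3rd/6th

(2, 2, R4, (0, 1))
(3, 0, R4, (0, 1))
(5, 0, R8, (0, 1))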